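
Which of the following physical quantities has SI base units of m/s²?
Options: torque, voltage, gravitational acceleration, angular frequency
Checking the SI base units of each option:
  torque (τ = Fr): kg·m²/s²  ✗
  voltage (V = IR): kg·m²/(s³·A)  ✗
  gravitational acceleration (g = GM/r²): m/s²  ✓ matches
  angular frequency (ω = 2πf): 1/s  ✗

Only gravitational acceleration has units m/s².

Answer: gravitational acceleration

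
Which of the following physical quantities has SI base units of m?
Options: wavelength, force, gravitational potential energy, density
Checking the SI base units of each option:
  wavelength (λ = v/f): m  ✓ matches
  force (F = ma): kg·m/s²  ✗
  gravitational potential energy (U = -GMm/r): kg·m²/s²  ✗
  density (ρ = m/V): kg/m³  ✗

Only wavelength has units m.

Answer: wavelength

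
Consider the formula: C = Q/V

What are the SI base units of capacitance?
Units of each symbol in C = Q/V:
  Q (charge, in coulombs): s·A
  V (voltage, in volts): kg·m²/(s³·A)  → in the denominator, contributes s³·A/(kg·m²)

Multiplying the contributions: [s·A] · [s³·A/(kg·m²)]
Adding exponents of each base unit: kg: -1, m: -2, s: 4, A: 2
SI base units of capacitance: s⁴·A²/(kg·m²)

Answer: s⁴·A²/(kg·m²)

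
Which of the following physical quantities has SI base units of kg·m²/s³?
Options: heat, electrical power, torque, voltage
Checking the SI base units of each option:
  heat (Q = mcΔT): kg·m²/s²  ✗
  electrical power (P = IV): kg·m²/s³  ✓ matches
  torque (τ = Fr): kg·m²/s²  ✗
  voltage (V = IR): kg·m²/(s³·A)  ✗

Only electrical power has units kg·m²/s³.

Answer: electrical power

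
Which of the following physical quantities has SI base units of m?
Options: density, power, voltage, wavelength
Checking the SI base units of each option:
  density (ρ = m/V): kg/m³  ✗
  power (P = W/t): kg·m²/s³  ✗
  voltage (V = IR): kg·m²/(s³·A)  ✗
  wavelength (λ = v/f): m  ✓ matches

Only wavelength has units m.

Answer: wavelength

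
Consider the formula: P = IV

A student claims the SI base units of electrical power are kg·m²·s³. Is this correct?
Units of each symbol in P = IV:
  I (current): A
  V (voltage, in volts): kg·m²/(s³·A)

Multiplying the contributions: [A] · [kg·m²/(s³·A)]
Adding exponents of each base unit: kg: 1, m: 2, s: -3
SI base units of electrical power: kg·m²/s³

The claimed units kg·m²·s³ (exponents kg: 1, m: 2, s: 3) do not match the derived units kg·m²/s³ (exponents kg: 1, m: 2, s: -3), so the claim is incorrect.

Answer: No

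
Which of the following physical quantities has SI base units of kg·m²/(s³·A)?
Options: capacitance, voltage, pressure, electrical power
Checking the SI base units of each option:
  capacitance (C = Q/V): s⁴·A²/(kg·m²)  ✗
  voltage (V = IR): kg·m²/(s³·A)  ✓ matches
  pressure (P = F/A): kg/(m·s²)  ✗
  electrical power (P = IV): kg·m²/s³  ✗

Only voltage has units kg·m²/(s³·A).

Answer: voltage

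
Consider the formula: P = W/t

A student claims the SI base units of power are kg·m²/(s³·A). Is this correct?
Units of each symbol in P = W/t:
  W (work): kg·m²/s²
  t (time): s  → in the denominator, contributes 1/s

Multiplying the contributions: [kg·m²/s²] · [1/s]
Adding exponents of each base unit: kg: 1, m: 2, s: -3
SI base units of power: kg·m²/s³

The claimed units kg·m²/(s³·A) (exponents kg: 1, m: 2, s: -3, A: -1) do not match the derived units kg·m²/s³ (exponents kg: 1, m: 2, s: -3), so the claim is incorrect.

Answer: No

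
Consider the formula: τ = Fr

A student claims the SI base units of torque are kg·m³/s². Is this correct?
Units of each symbol in τ = Fr:
  F (force): kg·m/s²
  r (lever arm): m

Multiplying the contributions: [kg·m/s²] · [m]
Adding exponents of each base unit: kg: 1, m: 2, s: -2
SI base units of torque: kg·m²/s²

The claimed units kg·m³/s² (exponents kg: 1, m: 3, s: -2) do not match the derived units kg·m²/s² (exponents kg: 1, m: 2, s: -2), so the claim is incorrect.

Answer: No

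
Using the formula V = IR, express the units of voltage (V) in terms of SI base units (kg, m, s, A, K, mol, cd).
Units of each symbol in V = IR:
  I (current): A
  R (resistance, in ohms): kg·m²/(s³·A²)

Multiplying the contributions: [A] · [kg·m²/(s³·A²)]
Adding exponents of each base unit: kg: 1, m: 2, s: -3, A: -1
SI base units of voltage: kg·m²/(s³·A)

Answer: kg·m²/(s³·A)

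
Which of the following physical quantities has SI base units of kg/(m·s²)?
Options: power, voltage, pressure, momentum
Checking the SI base units of each option:
  power (P = W/t): kg·m²/s³  ✗
  voltage (V = IR): kg·m²/(s³·A)  ✗
  pressure (P = F/A): kg/(m·s²)  ✓ matches
  momentum (p = mv): kg·m/s  ✗

Only pressure has units kg/(m·s²).

Answer: pressure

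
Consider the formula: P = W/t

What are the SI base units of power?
Units of each symbol in P = W/t:
  W (work): kg·m²/s²
  t (time): s  → in the denominator, contributes 1/s

Multiplying the contributions: [kg·m²/s²] · [1/s]
Adding exponents of each base unit: kg: 1, m: 2, s: -3
SI base units of power: kg·m²/s³

Answer: kg·m²/s³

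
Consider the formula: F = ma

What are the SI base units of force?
Units of each symbol in F = ma:
  m (mass): kg
  a (acceleration): m/s²

Multiplying the contributions: [kg] · [m/s²]
Adding exponents of each base unit: kg: 1, m: 1, s: -2
SI base units of force: kg·m/s²

Answer: kg·m/s²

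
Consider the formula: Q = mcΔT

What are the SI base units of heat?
Units of each symbol in Q = mcΔT:
  m (mass): kg
  c (specific heat capacity, in J/(kg·K)): m²/(s²·K)
  ΔT (temperature change): K

Multiplying the contributions: [kg] · [m²/(s²·K)] · [K]
Adding exponents of each base unit: kg: 1, m: 2, s: -2
SI base units of heat: kg·m²/s²

Answer: kg·m²/s²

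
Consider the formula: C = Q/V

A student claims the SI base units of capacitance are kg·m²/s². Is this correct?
Units of each symbol in C = Q/V:
  Q (charge, in coulombs): s·A
  V (voltage, in volts): kg·m²/(s³·A)  → in the denominator, contributes s³·A/(kg·m²)

Multiplying the contributions: [s·A] · [s³·A/(kg·m²)]
Adding exponents of each base unit: kg: -1, m: -2, s: 4, A: 2
SI base units of capacitance: s⁴·A²/(kg·m²)

The claimed units kg·m²/s² (exponents kg: 1, m: 2, s: -2) do not match the derived units s⁴·A²/(kg·m²) (exponents kg: -1, m: -2, s: 4, A: 2), so the claim is incorrect.

Answer: No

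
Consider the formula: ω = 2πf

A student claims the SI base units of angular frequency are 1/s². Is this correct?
Units of each symbol in ω = 2πf:
  f (frequency): 1/s
  The factor 2π is dimensionless.

Multiplying the contributions: [1/s]
Adding exponents of each base unit: s: -1
SI base units of angular frequency: 1/s

The claimed units 1/s² (exponents s: -2) do not match the derived units 1/s (exponents s: -1), so the claim is incorrect.

Answer: No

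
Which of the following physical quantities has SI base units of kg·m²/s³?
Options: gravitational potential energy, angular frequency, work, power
Checking the SI base units of each option:
  gravitational potential energy (U = -GMm/r): kg·m²/s²  ✗
  angular frequency (ω = 2πf): 1/s  ✗
  work (W = Fd): kg·m²/s²  ✗
  power (P = W/t): kg·m²/s³  ✓ matches

Only power has units kg·m²/s³.

Answer: power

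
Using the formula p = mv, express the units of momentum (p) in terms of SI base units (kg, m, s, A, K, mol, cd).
Units of each symbol in p = mv:
  m (mass): kg
  v (velocity): m/s

Multiplying the contributions: [kg] · [m/s]
Adding exponents of each base unit: kg: 1, m: 1, s: -1
SI base units of momentum: kg·m/s

Answer: kg·m/s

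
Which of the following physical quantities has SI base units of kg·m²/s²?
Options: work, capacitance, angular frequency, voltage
Checking the SI base units of each option:
  work (W = Fd): kg·m²/s²  ✓ matches
  capacitance (C = Q/V): s⁴·A²/(kg·m²)  ✗
  angular frequency (ω = 2πf): 1/s  ✗
  voltage (V = IR): kg·m²/(s³·A)  ✗

Only work has units kg·m²/s².

Answer: work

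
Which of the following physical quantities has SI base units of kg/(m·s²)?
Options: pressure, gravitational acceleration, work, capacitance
Checking the SI base units of each option:
  pressure (P = F/A): kg/(m·s²)  ✓ matches
  gravitational acceleration (g = GM/r²): m/s²  ✗
  work (W = Fd): kg·m²/s²  ✗
  capacitance (C = Q/V): s⁴·A²/(kg·m²)  ✗

Only pressure has units kg/(m·s²).

Answer: pressure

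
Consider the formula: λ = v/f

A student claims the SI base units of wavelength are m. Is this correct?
Units of each symbol in λ = v/f:
  v (wave speed): m/s
  f (frequency): 1/s  → in the denominator, contributes s

Multiplying the contributions: [m/s] · [s]
Adding exponents of each base unit: m: 1
SI base units of wavelength: m

The claimed units m match the derived units, so the claim is correct.

Answer: Yes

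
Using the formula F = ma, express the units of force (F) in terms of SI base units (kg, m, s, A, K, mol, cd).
Units of each symbol in F = ma:
  m (mass): kg
  a (acceleration): m/s²

Multiplying the contributions: [kg] · [m/s²]
Adding exponents of each base unit: kg: 1, m: 1, s: -2
SI base units of force: kg·m/s²

Answer: kg·m/s²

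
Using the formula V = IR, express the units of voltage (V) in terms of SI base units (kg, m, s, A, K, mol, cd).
Units of each symbol in V = IR:
  I (current): A
  R (resistance, in ohms): kg·m²/(s³·A²)

Multiplying the contributions: [A] · [kg·m²/(s³·A²)]
Adding exponents of each base unit: kg: 1, m: 2, s: -3, A: -1
SI base units of voltage: kg·m²/(s³·A)

Answer: kg·m²/(s³·A)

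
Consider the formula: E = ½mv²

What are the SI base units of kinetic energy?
Units of each symbol in E = ½mv²:
  m (mass): kg
  v (speed): m/s  → to the power 2, contributes m²/s²
  The factor ½ is dimensionless.

Multiplying the contributions: [kg] · [m²/s²]
Adding exponents of each base unit: kg: 1, m: 2, s: -2
SI base units of kinetic energy: kg·m²/s²

Answer: kg·m²/s²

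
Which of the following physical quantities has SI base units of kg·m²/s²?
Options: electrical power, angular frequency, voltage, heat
Checking the SI base units of each option:
  electrical power (P = IV): kg·m²/s³  ✗
  angular frequency (ω = 2πf): 1/s  ✗
  voltage (V = IR): kg·m²/(s³·A)  ✗
  heat (Q = mcΔT): kg·m²/s²  ✓ matches

Only heat has units kg·m²/s².

Answer: heat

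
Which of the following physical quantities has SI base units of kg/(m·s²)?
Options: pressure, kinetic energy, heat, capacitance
Checking the SI base units of each option:
  pressure (P = F/A): kg/(m·s²)  ✓ matches
  kinetic energy (E = ½mv²): kg·m²/s²  ✗
  heat (Q = mcΔT): kg·m²/s²  ✗
  capacitance (C = Q/V): s⁴·A²/(kg·m²)  ✗

Only pressure has units kg/(m·s²).

Answer: pressure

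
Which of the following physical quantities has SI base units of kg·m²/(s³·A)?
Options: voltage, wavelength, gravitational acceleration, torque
Checking the SI base units of each option:
  voltage (V = IR): kg·m²/(s³·A)  ✓ matches
  wavelength (λ = v/f): m  ✗
  gravitational acceleration (g = GM/r²): m/s²  ✗
  torque (τ = Fr): kg·m²/s²  ✗

Only voltage has units kg·m²/(s³·A).

Answer: voltage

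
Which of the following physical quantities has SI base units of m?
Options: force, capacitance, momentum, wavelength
Checking the SI base units of each option:
  force (F = ma): kg·m/s²  ✗
  capacitance (C = Q/V): s⁴·A²/(kg·m²)  ✗
  momentum (p = mv): kg·m/s  ✗
  wavelength (λ = v/f): m  ✓ matches

Only wavelength has units m.

Answer: wavelength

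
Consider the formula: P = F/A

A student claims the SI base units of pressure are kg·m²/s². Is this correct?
Units of each symbol in P = F/A:
  F (force): kg·m/s²
  A (area): m²  → in the denominator, contributes 1/m²

Multiplying the contributions: [kg·m/s²] · [1/m²]
Adding exponents of each base unit: kg: 1, m: -1, s: -2
SI base units of pressure: kg/(m·s²)

The claimed units kg·m²/s² (exponents kg: 1, m: 2, s: -2) do not match the derived units kg/(m·s²) (exponents kg: 1, m: -1, s: -2), so the claim is incorrect.

Answer: No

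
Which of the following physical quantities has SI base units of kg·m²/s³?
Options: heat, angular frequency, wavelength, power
Checking the SI base units of each option:
  heat (Q = mcΔT): kg·m²/s²  ✗
  angular frequency (ω = 2πf): 1/s  ✗
  wavelength (λ = v/f): m  ✗
  power (P = W/t): kg·m²/s³  ✓ matches

Only power has units kg·m²/s³.

Answer: power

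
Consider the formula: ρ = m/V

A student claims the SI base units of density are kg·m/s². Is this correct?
Units of each symbol in ρ = m/V:
  m (mass): kg
  V (volume): m³  → in the denominator, contributes 1/m³

Multiplying the contributions: [kg] · [1/m³]
Adding exponents of each base unit: kg: 1, m: -3
SI base units of density: kg/m³

The claimed units kg·m/s² (exponents kg: 1, m: 1, s: -2) do not match the derived units kg/m³ (exponents kg: 1, m: -3), so the claim is incorrect.

Answer: No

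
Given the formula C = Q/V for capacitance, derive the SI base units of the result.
Units of each symbol in C = Q/V:
  Q (charge, in coulombs): s·A
  V (voltage, in volts): kg·m²/(s³·A)  → in the denominator, contributes s³·A/(kg·m²)

Multiplying the contributions: [s·A] · [s³·A/(kg·m²)]
Adding exponents of each base unit: kg: -1, m: -2, s: 4, A: 2
SI base units of capacitance: s⁴·A²/(kg·m²)

Answer: s⁴·A²/(kg·m²)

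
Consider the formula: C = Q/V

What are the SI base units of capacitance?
Units of each symbol in C = Q/V:
  Q (charge, in coulombs): s·A
  V (voltage, in volts): kg·m²/(s³·A)  → in the denominator, contributes s³·A/(kg·m²)

Multiplying the contributions: [s·A] · [s³·A/(kg·m²)]
Adding exponents of each base unit: kg: -1, m: -2, s: 4, A: 2
SI base units of capacitance: s⁴·A²/(kg·m²)

Answer: s⁴·A²/(kg·m²)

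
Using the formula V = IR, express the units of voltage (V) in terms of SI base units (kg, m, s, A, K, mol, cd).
Units of each symbol in V = IR:
  I (current): A
  R (resistance, in ohms): kg·m²/(s³·A²)

Multiplying the contributions: [A] · [kg·m²/(s³·A²)]
Adding exponents of each base unit: kg: 1, m: 2, s: -3, A: -1
SI base units of voltage: kg·m²/(s³·A)

Answer: kg·m²/(s³·A)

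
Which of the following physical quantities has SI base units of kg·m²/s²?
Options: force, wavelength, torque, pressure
Checking the SI base units of each option:
  force (F = ma): kg·m/s²  ✗
  wavelength (λ = v/f): m  ✗
  torque (τ = Fr): kg·m²/s²  ✓ matches
  pressure (P = F/A): kg/(m·s²)  ✗

Only torque has units kg·m²/s².

Answer: torque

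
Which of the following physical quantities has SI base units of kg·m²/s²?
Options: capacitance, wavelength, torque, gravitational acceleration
Checking the SI base units of each option:
  capacitance (C = Q/V): s⁴·A²/(kg·m²)  ✗
  wavelength (λ = v/f): m  ✗
  torque (τ = Fr): kg·m²/s²  ✓ matches
  gravitational acceleration (g = GM/r²): m/s²  ✗

Only torque has units kg·m²/s².

Answer: torque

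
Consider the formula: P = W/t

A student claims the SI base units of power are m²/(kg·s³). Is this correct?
Units of each symbol in P = W/t:
  W (work): kg·m²/s²
  t (time): s  → in the denominator, contributes 1/s

Multiplying the contributions: [kg·m²/s²] · [1/s]
Adding exponents of each base unit: kg: 1, m: 2, s: -3
SI base units of power: kg·m²/s³

The claimed units m²/(kg·s³) (exponents kg: -1, m: 2, s: -3) do not match the derived units kg·m²/s³ (exponents kg: 1, m: 2, s: -3), so the claim is incorrect.

Answer: No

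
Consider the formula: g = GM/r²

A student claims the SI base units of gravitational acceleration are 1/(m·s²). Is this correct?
Units of each symbol in g = GM/r²:
  G (gravitational constant): m³/(kg·s²)
  M (mass): kg
  r (distance): m  → to the power 2 in the denominator, contributes 1/m²

Multiplying the contributions: [m³/(kg·s²)] · [kg] · [1/m²]
Adding exponents of each base unit: m: 1, s: -2
SI base units of gravitational acceleration: m/s²

The claimed units 1/(m·s²) (exponents m: -1, s: -2) do not match the derived units m/s² (exponents m: 1, s: -2), so the claim is incorrect.

Answer: No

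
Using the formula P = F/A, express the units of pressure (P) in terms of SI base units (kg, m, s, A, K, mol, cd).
Units of each symbol in P = F/A:
  F (force): kg·m/s²
  A (area): m²  → in the denominator, contributes 1/m²

Multiplying the contributions: [kg·m/s²] · [1/m²]
Adding exponents of each base unit: kg: 1, m: -1, s: -2
SI base units of pressure: kg/(m·s²)

Answer: kg/(m·s²)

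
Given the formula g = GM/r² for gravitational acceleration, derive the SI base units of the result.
Units of each symbol in g = GM/r²:
  G (gravitational constant): m³/(kg·s²)
  M (mass): kg
  r (distance): m  → to the power 2 in the denominator, contributes 1/m²

Multiplying the contributions: [m³/(kg·s²)] · [kg] · [1/m²]
Adding exponents of each base unit: m: 1, s: -2
SI base units of gravitational acceleration: m/s²

Answer: m/s²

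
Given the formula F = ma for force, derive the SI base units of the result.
Units of each symbol in F = ma:
  m (mass): kg
  a (acceleration): m/s²

Multiplying the contributions: [kg] · [m/s²]
Adding exponents of each base unit: kg: 1, m: 1, s: -2
SI base units of force: kg·m/s²

Answer: kg·m/s²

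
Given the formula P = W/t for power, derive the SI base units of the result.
Units of each symbol in P = W/t:
  W (work): kg·m²/s²
  t (time): s  → in the denominator, contributes 1/s

Multiplying the contributions: [kg·m²/s²] · [1/s]
Adding exponents of each base unit: kg: 1, m: 2, s: -3
SI base units of power: kg·m²/s³

Answer: kg·m²/s³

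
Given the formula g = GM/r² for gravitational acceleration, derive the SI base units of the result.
Units of each symbol in g = GM/r²:
  G (gravitational constant): m³/(kg·s²)
  M (mass): kg
  r (distance): m  → to the power 2 in the denominator, contributes 1/m²

Multiplying the contributions: [m³/(kg·s²)] · [kg] · [1/m²]
Adding exponents of each base unit: m: 1, s: -2
SI base units of gravitational acceleration: m/s²

Answer: m/s²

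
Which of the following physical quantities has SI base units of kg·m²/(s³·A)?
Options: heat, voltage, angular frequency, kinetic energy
Checking the SI base units of each option:
  heat (Q = mcΔT): kg·m²/s²  ✗
  voltage (V = IR): kg·m²/(s³·A)  ✓ matches
  angular frequency (ω = 2πf): 1/s  ✗
  kinetic energy (E = ½mv²): kg·m²/s²  ✗

Only voltage has units kg·m²/(s³·A).

Answer: voltage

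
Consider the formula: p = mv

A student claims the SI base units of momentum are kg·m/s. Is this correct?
Units of each symbol in p = mv:
  m (mass): kg
  v (velocity): m/s

Multiplying the contributions: [kg] · [m/s]
Adding exponents of each base unit: kg: 1, m: 1, s: -1
SI base units of momentum: kg·m/s

The claimed units kg·m/s match the derived units, so the claim is correct.

Answer: Yes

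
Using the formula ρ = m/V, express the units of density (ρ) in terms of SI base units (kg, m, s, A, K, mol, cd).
Units of each symbol in ρ = m/V:
  m (mass): kg
  V (volume): m³  → in the denominator, contributes 1/m³

Multiplying the contributions: [kg] · [1/m³]
Adding exponents of each base unit: kg: 1, m: -3
SI base units of density: kg/m³

Answer: kg/m³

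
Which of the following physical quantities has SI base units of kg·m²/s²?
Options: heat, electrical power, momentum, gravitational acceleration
Checking the SI base units of each option:
  heat (Q = mcΔT): kg·m²/s²  ✓ matches
  electrical power (P = IV): kg·m²/s³  ✗
  momentum (p = mv): kg·m/s  ✗
  gravitational acceleration (g = GM/r²): m/s²  ✗

Only heat has units kg·m²/s².

Answer: heat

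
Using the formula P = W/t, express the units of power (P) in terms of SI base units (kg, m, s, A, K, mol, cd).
Units of each symbol in P = W/t:
  W (work): kg·m²/s²
  t (time): s  → in the denominator, contributes 1/s

Multiplying the contributions: [kg·m²/s²] · [1/s]
Adding exponents of each base unit: kg: 1, m: 2, s: -3
SI base units of power: kg·m²/s³

Answer: kg·m²/s³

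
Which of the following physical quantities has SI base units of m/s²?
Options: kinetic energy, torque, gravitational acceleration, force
Checking the SI base units of each option:
  kinetic energy (E = ½mv²): kg·m²/s²  ✗
  torque (τ = Fr): kg·m²/s²  ✗
  gravitational acceleration (g = GM/r²): m/s²  ✓ matches
  force (F = ma): kg·m/s²  ✗

Only gravitational acceleration has units m/s².

Answer: gravitational acceleration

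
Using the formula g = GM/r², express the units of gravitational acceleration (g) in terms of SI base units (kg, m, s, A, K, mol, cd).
Units of each symbol in g = GM/r²:
  G (gravitational constant): m³/(kg·s²)
  M (mass): kg
  r (distance): m  → to the power 2 in the denominator, contributes 1/m²

Multiplying the contributions: [m³/(kg·s²)] · [kg] · [1/m²]
Adding exponents of each base unit: m: 1, s: -2
SI base units of gravitational acceleration: m/s²

Answer: m/s²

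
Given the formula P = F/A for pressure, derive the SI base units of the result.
Units of each symbol in P = F/A:
  F (force): kg·m/s²
  A (area): m²  → in the denominator, contributes 1/m²

Multiplying the contributions: [kg·m/s²] · [1/m²]
Adding exponents of each base unit: kg: 1, m: -1, s: -2
SI base units of pressure: kg/(m·s²)

Answer: kg/(m·s²)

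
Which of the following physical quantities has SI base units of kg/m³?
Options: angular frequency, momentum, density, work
Checking the SI base units of each option:
  angular frequency (ω = 2πf): 1/s  ✗
  momentum (p = mv): kg·m/s  ✗
  density (ρ = m/V): kg/m³  ✓ matches
  work (W = Fd): kg·m²/s²  ✗

Only density has units kg/m³.

Answer: density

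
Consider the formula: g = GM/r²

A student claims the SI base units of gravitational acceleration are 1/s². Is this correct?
Units of each symbol in g = GM/r²:
  G (gravitational constant): m³/(kg·s²)
  M (mass): kg
  r (distance): m  → to the power 2 in the denominator, contributes 1/m²

Multiplying the contributions: [m³/(kg·s²)] · [kg] · [1/m²]
Adding exponents of each base unit: m: 1, s: -2
SI base units of gravitational acceleration: m/s²

The claimed units 1/s² (exponents s: -2) do not match the derived units m/s² (exponents m: 1, s: -2), so the claim is incorrect.

Answer: No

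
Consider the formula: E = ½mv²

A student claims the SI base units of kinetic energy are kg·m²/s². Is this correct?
Units of each symbol in E = ½mv²:
  m (mass): kg
  v (speed): m/s  → to the power 2, contributes m²/s²
  The factor ½ is dimensionless.

Multiplying the contributions: [kg] · [m²/s²]
Adding exponents of each base unit: kg: 1, m: 2, s: -2
SI base units of kinetic energy: kg·m²/s²

The claimed units kg·m²/s² match the derived units, so the claim is correct.

Answer: Yes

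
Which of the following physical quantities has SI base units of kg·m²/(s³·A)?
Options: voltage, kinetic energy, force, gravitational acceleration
Checking the SI base units of each option:
  voltage (V = IR): kg·m²/(s³·A)  ✓ matches
  kinetic energy (E = ½mv²): kg·m²/s²  ✗
  force (F = ma): kg·m/s²  ✗
  gravitational acceleration (g = GM/r²): m/s²  ✗

Only voltage has units kg·m²/(s³·A).

Answer: voltage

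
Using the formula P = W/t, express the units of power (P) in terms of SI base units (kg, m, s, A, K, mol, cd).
Units of each symbol in P = W/t:
  W (work): kg·m²/s²
  t (time): s  → in the denominator, contributes 1/s

Multiplying the contributions: [kg·m²/s²] · [1/s]
Adding exponents of each base unit: kg: 1, m: 2, s: -3
SI base units of power: kg·m²/s³

Answer: kg·m²/s³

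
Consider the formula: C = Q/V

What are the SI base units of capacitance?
Units of each symbol in C = Q/V:
  Q (charge, in coulombs): s·A
  V (voltage, in volts): kg·m²/(s³·A)  → in the denominator, contributes s³·A/(kg·m²)

Multiplying the contributions: [s·A] · [s³·A/(kg·m²)]
Adding exponents of each base unit: kg: -1, m: -2, s: 4, A: 2
SI base units of capacitance: s⁴·A²/(kg·m²)

Answer: s⁴·A²/(kg·m²)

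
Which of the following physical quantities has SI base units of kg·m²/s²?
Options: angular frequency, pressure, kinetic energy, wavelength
Checking the SI base units of each option:
  angular frequency (ω = 2πf): 1/s  ✗
  pressure (P = F/A): kg/(m·s²)  ✗
  kinetic energy (E = ½mv²): kg·m²/s²  ✓ matches
  wavelength (λ = v/f): m  ✗

Only kinetic energy has units kg·m²/s².

Answer: kinetic energy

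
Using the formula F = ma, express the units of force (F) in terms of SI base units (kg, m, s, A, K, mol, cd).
Units of each symbol in F = ma:
  m (mass): kg
  a (acceleration): m/s²

Multiplying the contributions: [kg] · [m/s²]
Adding exponents of each base unit: kg: 1, m: 1, s: -2
SI base units of force: kg·m/s²

Answer: kg·m/s²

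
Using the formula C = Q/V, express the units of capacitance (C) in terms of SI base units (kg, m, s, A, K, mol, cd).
Units of each symbol in C = Q/V:
  Q (charge, in coulombs): s·A
  V (voltage, in volts): kg·m²/(s³·A)  → in the denominator, contributes s³·A/(kg·m²)

Multiplying the contributions: [s·A] · [s³·A/(kg·m²)]
Adding exponents of each base unit: kg: -1, m: -2, s: 4, A: 2
SI base units of capacitance: s⁴·A²/(kg·m²)

Answer: s⁴·A²/(kg·m²)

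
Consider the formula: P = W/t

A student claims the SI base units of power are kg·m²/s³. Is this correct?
Units of each symbol in P = W/t:
  W (work): kg·m²/s²
  t (time): s  → in the denominator, contributes 1/s

Multiplying the contributions: [kg·m²/s²] · [1/s]
Adding exponents of each base unit: kg: 1, m: 2, s: -3
SI base units of power: kg·m²/s³

The claimed units kg·m²/s³ match the derived units, so the claim is correct.

Answer: Yes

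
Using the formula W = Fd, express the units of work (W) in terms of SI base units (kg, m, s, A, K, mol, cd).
Units of each symbol in W = Fd:
  F (force): kg·m/s²
  d (displacement): m

Multiplying the contributions: [kg·m/s²] · [m]
Adding exponents of each base unit: kg: 1, m: 2, s: -2
SI base units of work: kg·m²/s²

Answer: kg·m²/s²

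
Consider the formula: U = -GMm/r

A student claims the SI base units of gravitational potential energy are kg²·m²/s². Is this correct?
Units of each symbol in U = -GMm/r:
  G (gravitational constant): m³/(kg·s²)
  M (mass): kg
  m (mass): kg
  r (distance): m  → in the denominator, contributes 1/m
  The minus sign does not affect the units.

Multiplying the contributions: [m³/(kg·s²)] · [kg] · [kg] · [1/m]
Adding exponents of each base unit: kg: 1, m: 2, s: -2
SI base units of gravitational potential energy: kg·m²/s²

The claimed units kg²·m²/s² (exponents kg: 2, m: 2, s: -2) do not match the derived units kg·m²/s² (exponents kg: 1, m: 2, s: -2), so the claim is incorrect.

Answer: No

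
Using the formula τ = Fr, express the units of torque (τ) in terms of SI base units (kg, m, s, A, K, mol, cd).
Units of each symbol in τ = Fr:
  F (force): kg·m/s²
  r (lever arm): m

Multiplying the contributions: [kg·m/s²] · [m]
Adding exponents of each base unit: kg: 1, m: 2, s: -2
SI base units of torque: kg·m²/s²

Answer: kg·m²/s²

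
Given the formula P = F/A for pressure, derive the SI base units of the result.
Units of each symbol in P = F/A:
  F (force): kg·m/s²
  A (area): m²  → in the denominator, contributes 1/m²

Multiplying the contributions: [kg·m/s²] · [1/m²]
Adding exponents of each base unit: kg: 1, m: -1, s: -2
SI base units of pressure: kg/(m·s²)

Answer: kg/(m·s²)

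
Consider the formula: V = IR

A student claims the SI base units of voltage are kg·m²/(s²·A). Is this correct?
Units of each symbol in V = IR:
  I (current): A
  R (resistance, in ohms): kg·m²/(s³·A²)

Multiplying the contributions: [A] · [kg·m²/(s³·A²)]
Adding exponents of each base unit: kg: 1, m: 2, s: -3, A: -1
SI base units of voltage: kg·m²/(s³·A)

The claimed units kg·m²/(s²·A) (exponents kg: 1, m: 2, s: -2, A: -1) do not match the derived units kg·m²/(s³·A) (exponents kg: 1, m: 2, s: -3, A: -1), so the claim is incorrect.

Answer: No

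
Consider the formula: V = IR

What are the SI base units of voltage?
Units of each symbol in V = IR:
  I (current): A
  R (resistance, in ohms): kg·m²/(s³·A²)

Multiplying the contributions: [A] · [kg·m²/(s³·A²)]
Adding exponents of each base unit: kg: 1, m: 2, s: -3, A: -1
SI base units of voltage: kg·m²/(s³·A)

Answer: kg·m²/(s³·A)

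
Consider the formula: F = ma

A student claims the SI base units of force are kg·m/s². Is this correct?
Units of each symbol in F = ma:
  m (mass): kg
  a (acceleration): m/s²

Multiplying the contributions: [kg] · [m/s²]
Adding exponents of each base unit: kg: 1, m: 1, s: -2
SI base units of force: kg·m/s²

The claimed units kg·m/s² match the derived units, so the claim is correct.

Answer: Yes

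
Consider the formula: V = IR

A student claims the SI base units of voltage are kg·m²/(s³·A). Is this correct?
Units of each symbol in V = IR:
  I (current): A
  R (resistance, in ohms): kg·m²/(s³·A²)

Multiplying the contributions: [A] · [kg·m²/(s³·A²)]
Adding exponents of each base unit: kg: 1, m: 2, s: -3, A: -1
SI base units of voltage: kg·m²/(s³·A)

The claimed units kg·m²/(s³·A) match the derived units, so the claim is correct.

Answer: Yes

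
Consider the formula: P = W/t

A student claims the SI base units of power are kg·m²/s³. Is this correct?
Units of each symbol in P = W/t:
  W (work): kg·m²/s²
  t (time): s  → in the denominator, contributes 1/s

Multiplying the contributions: [kg·m²/s²] · [1/s]
Adding exponents of each base unit: kg: 1, m: 2, s: -3
SI base units of power: kg·m²/s³

The claimed units kg·m²/s³ match the derived units, so the claim is correct.

Answer: Yes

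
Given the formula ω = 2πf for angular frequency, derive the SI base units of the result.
Units of each symbol in ω = 2πf:
  f (frequency): 1/s
  The factor 2π is dimensionless.

Multiplying the contributions: [1/s]
Adding exponents of each base unit: s: -1
SI base units of angular frequency: 1/s

Answer: 1/s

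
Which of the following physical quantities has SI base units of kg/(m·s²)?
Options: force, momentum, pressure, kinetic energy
Checking the SI base units of each option:
  force (F = ma): kg·m/s²  ✗
  momentum (p = mv): kg·m/s  ✗
  pressure (P = F/A): kg/(m·s²)  ✓ matches
  kinetic energy (E = ½mv²): kg·m²/s²  ✗

Only pressure has units kg/(m·s²).

Answer: pressure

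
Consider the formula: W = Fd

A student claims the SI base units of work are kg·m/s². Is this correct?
Units of each symbol in W = Fd:
  F (force): kg·m/s²
  d (displacement): m

Multiplying the contributions: [kg·m/s²] · [m]
Adding exponents of each base unit: kg: 1, m: 2, s: -2
SI base units of work: kg·m²/s²

The claimed units kg·m/s² (exponents kg: 1, m: 1, s: -2) do not match the derived units kg·m²/s² (exponents kg: 1, m: 2, s: -2), so the claim is incorrect.

Answer: No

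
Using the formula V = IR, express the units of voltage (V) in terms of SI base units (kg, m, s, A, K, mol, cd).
Units of each symbol in V = IR:
  I (current): A
  R (resistance, in ohms): kg·m²/(s³·A²)

Multiplying the contributions: [A] · [kg·m²/(s³·A²)]
Adding exponents of each base unit: kg: 1, m: 2, s: -3, A: -1
SI base units of voltage: kg·m²/(s³·A)

Answer: kg·m²/(s³·A)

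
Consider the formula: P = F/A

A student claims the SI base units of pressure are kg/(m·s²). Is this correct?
Units of each symbol in P = F/A:
  F (force): kg·m/s²
  A (area): m²  → in the denominator, contributes 1/m²

Multiplying the contributions: [kg·m/s²] · [1/m²]
Adding exponents of each base unit: kg: 1, m: -1, s: -2
SI base units of pressure: kg/(m·s²)

The claimed units kg/(m·s²) match the derived units, so the claim is correct.

Answer: Yes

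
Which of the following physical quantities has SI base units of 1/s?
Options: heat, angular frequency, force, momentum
Checking the SI base units of each option:
  heat (Q = mcΔT): kg·m²/s²  ✗
  angular frequency (ω = 2πf): 1/s  ✓ matches
  force (F = ma): kg·m/s²  ✗
  momentum (p = mv): kg·m/s  ✗

Only angular frequency has units 1/s.

Answer: angular frequency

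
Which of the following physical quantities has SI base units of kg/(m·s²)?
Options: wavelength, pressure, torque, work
Checking the SI base units of each option:
  wavelength (λ = v/f): m  ✗
  pressure (P = F/A): kg/(m·s²)  ✓ matches
  torque (τ = Fr): kg·m²/s²  ✗
  work (W = Fd): kg·m²/s²  ✗

Only pressure has units kg/(m·s²).

Answer: pressure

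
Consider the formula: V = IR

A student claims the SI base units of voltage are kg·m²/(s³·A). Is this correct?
Units of each symbol in V = IR:
  I (current): A
  R (resistance, in ohms): kg·m²/(s³·A²)

Multiplying the contributions: [A] · [kg·m²/(s³·A²)]
Adding exponents of each base unit: kg: 1, m: 2, s: -3, A: -1
SI base units of voltage: kg·m²/(s³·A)

The claimed units kg·m²/(s³·A) match the derived units, so the claim is correct.

Answer: Yes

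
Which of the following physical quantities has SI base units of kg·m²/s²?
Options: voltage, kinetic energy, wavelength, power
Checking the SI base units of each option:
  voltage (V = IR): kg·m²/(s³·A)  ✗
  kinetic energy (E = ½mv²): kg·m²/s²  ✓ matches
  wavelength (λ = v/f): m  ✗
  power (P = W/t): kg·m²/s³  ✗

Only kinetic energy has units kg·m²/s².

Answer: kinetic energy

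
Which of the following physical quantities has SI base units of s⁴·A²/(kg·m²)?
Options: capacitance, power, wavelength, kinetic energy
Checking the SI base units of each option:
  capacitance (C = Q/V): s⁴·A²/(kg·m²)  ✓ matches
  power (P = W/t): kg·m²/s³  ✗
  wavelength (λ = v/f): m  ✗
  kinetic energy (E = ½mv²): kg·m²/s²  ✗

Only capacitance has units s⁴·A²/(kg·m²).

Answer: capacitance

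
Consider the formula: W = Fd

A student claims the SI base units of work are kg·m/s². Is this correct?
Units of each symbol in W = Fd:
  F (force): kg·m/s²
  d (displacement): m

Multiplying the contributions: [kg·m/s²] · [m]
Adding exponents of each base unit: kg: 1, m: 2, s: -2
SI base units of work: kg·m²/s²

The claimed units kg·m/s² (exponents kg: 1, m: 1, s: -2) do not match the derived units kg·m²/s² (exponents kg: 1, m: 2, s: -2), so the claim is incorrect.

Answer: No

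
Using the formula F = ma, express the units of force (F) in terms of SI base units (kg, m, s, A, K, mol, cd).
Units of each symbol in F = ma:
  m (mass): kg
  a (acceleration): m/s²

Multiplying the contributions: [kg] · [m/s²]
Adding exponents of each base unit: kg: 1, m: 1, s: -2
SI base units of force: kg·m/s²

Answer: kg·m/s²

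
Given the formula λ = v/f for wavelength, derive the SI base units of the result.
Units of each symbol in λ = v/f:
  v (wave speed): m/s
  f (frequency): 1/s  → in the denominator, contributes s

Multiplying the contributions: [m/s] · [s]
Adding exponents of each base unit: m: 1
SI base units of wavelength: m

Answer: m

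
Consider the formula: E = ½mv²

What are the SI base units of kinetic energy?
Units of each symbol in E = ½mv²:
  m (mass): kg
  v (speed): m/s  → to the power 2, contributes m²/s²
  The factor ½ is dimensionless.

Multiplying the contributions: [kg] · [m²/s²]
Adding exponents of each base unit: kg: 1, m: 2, s: -2
SI base units of kinetic energy: kg·m²/s²

Answer: kg·m²/s²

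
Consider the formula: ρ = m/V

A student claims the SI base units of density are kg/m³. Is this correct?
Units of each symbol in ρ = m/V:
  m (mass): kg
  V (volume): m³  → in the denominator, contributes 1/m³

Multiplying the contributions: [kg] · [1/m³]
Adding exponents of each base unit: kg: 1, m: -3
SI base units of density: kg/m³

The claimed units kg/m³ match the derived units, so the claim is correct.

Answer: Yes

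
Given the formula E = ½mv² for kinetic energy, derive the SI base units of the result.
Units of each symbol in E = ½mv²:
  m (mass): kg
  v (speed): m/s  → to the power 2, contributes m²/s²
  The factor ½ is dimensionless.

Multiplying the contributions: [kg] · [m²/s²]
Adding exponents of each base unit: kg: 1, m: 2, s: -2
SI base units of kinetic energy: kg·m²/s²

Answer: kg·m²/s²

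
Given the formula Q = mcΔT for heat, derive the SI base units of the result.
Units of each symbol in Q = mcΔT:
  m (mass): kg
  c (specific heat capacity, in J/(kg·K)): m²/(s²·K)
  ΔT (temperature change): K

Multiplying the contributions: [kg] · [m²/(s²·K)] · [K]
Adding exponents of each base unit: kg: 1, m: 2, s: -2
SI base units of heat: kg·m²/s²

Answer: kg·m²/s²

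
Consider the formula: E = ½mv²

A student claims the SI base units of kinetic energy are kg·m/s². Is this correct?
Units of each symbol in E = ½mv²:
  m (mass): kg
  v (speed): m/s  → to the power 2, contributes m²/s²
  The factor ½ is dimensionless.

Multiplying the contributions: [kg] · [m²/s²]
Adding exponents of each base unit: kg: 1, m: 2, s: -2
SI base units of kinetic energy: kg·m²/s²

The claimed units kg·m/s² (exponents kg: 1, m: 1, s: -2) do not match the derived units kg·m²/s² (exponents kg: 1, m: 2, s: -2), so the claim is incorrect.

Answer: No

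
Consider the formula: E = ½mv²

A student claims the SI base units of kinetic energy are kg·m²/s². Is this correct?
Units of each symbol in E = ½mv²:
  m (mass): kg
  v (speed): m/s  → to the power 2, contributes m²/s²
  The factor ½ is dimensionless.

Multiplying the contributions: [kg] · [m²/s²]
Adding exponents of each base unit: kg: 1, m: 2, s: -2
SI base units of kinetic energy: kg·m²/s²

The claimed units kg·m²/s² match the derived units, so the claim is correct.

Answer: Yes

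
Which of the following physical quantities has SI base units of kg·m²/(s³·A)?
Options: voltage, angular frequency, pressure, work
Checking the SI base units of each option:
  voltage (V = IR): kg·m²/(s³·A)  ✓ matches
  angular frequency (ω = 2πf): 1/s  ✗
  pressure (P = F/A): kg/(m·s²)  ✗
  work (W = Fd): kg·m²/s²  ✗

Only voltage has units kg·m²/(s³·A).

Answer: voltage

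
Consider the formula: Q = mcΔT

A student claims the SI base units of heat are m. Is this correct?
Units of each symbol in Q = mcΔT:
  m (mass): kg
  c (specific heat capacity, in J/(kg·K)): m²/(s²·K)
  ΔT (temperature change): K

Multiplying the contributions: [kg] · [m²/(s²·K)] · [K]
Adding exponents of each base unit: kg: 1, m: 2, s: -2
SI base units of heat: kg·m²/s²

The claimed units m (exponents m: 1) do not match the derived units kg·m²/s² (exponents kg: 1, m: 2, s: -2), so the claim is incorrect.

Answer: No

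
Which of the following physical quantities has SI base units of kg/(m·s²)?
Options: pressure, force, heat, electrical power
Checking the SI base units of each option:
  pressure (P = F/A): kg/(m·s²)  ✓ matches
  force (F = ma): kg·m/s²  ✗
  heat (Q = mcΔT): kg·m²/s²  ✗
  electrical power (P = IV): kg·m²/s³  ✗

Only pressure has units kg/(m·s²).

Answer: pressure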